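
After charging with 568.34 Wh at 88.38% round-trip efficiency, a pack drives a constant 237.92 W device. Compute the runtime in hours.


Step 1: E_discharge = eta/100 * E_charge = 88.38/100 * 568.34 = 502.3 Wh
Step 2: t = E_discharge / P = 502.3 / 237.92 = 2.111 hr

2.111 hr


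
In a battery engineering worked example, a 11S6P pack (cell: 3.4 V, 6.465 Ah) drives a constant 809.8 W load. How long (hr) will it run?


Step 1: E_pack = Ns * V_cell * Np * C_cell = 11 * 3.4 * 6 * 6.465 = 1450.7 Wh
Step 2: t = E_pack / P = 1450.7 / 809.8 = 1.791 hr

1.791 hr


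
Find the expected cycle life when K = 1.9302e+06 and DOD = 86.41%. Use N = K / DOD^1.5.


Step 1: DOD^1.5 = 86.41^1.5 = 803.24
Step 2: N = 1.9302e+06 / 803.24 = 2403 cycles

2403 cycles


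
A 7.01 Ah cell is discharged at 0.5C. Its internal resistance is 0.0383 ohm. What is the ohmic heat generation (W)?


Step 1: I = C_rate * capacity = 0.5 * 7.01 = 3.505 A
Step 2: Q = I^2 * R = 3.505^2 * 0.0383 = 12.285 * 0.0383 = 0.4705 W

0.4705 W


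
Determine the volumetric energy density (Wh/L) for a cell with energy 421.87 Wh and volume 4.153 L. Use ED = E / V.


Volumetric ED = 421.87 Wh / 4.153 L = 101.6 Wh/L

101.6 Wh/L


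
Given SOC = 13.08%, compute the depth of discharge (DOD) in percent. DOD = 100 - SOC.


DOD = 100 - SOC = 100 - 13.08 = 86.92%

86.92%


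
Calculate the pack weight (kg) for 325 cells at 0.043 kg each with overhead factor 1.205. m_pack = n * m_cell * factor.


m_pack = n * m_cell * overhead = 325 * 0.043 * 1.205 = 16.84 kg

16.84 kg


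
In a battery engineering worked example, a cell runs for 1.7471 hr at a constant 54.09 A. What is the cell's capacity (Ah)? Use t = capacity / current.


C = I * t = 54.09 * 1.7471 = 94.50 Ah

94.50 Ah


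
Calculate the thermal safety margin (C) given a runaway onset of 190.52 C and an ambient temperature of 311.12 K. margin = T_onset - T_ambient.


Convert: T_ambient = 311.12 K = 37.97 C
margin = 190.52 - 37.97 = 152.55 C

152.55 C


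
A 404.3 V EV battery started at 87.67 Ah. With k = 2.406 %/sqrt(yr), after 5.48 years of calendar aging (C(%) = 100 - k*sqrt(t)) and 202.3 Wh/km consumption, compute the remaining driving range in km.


Step 1: capacity retention = 100 - 2.406 * sqrt(5.48) = 100 - 2.406 * 2.3409 = 94.368%
Step 2: C_now = 87.67 * 94.368/100 = 82.732 Ah
Step 3: E_pack = V * C_now = 404.3 * 82.732 = 33449 Wh
Step 4: range = E_pack / consumption = 33449 / 202.3 = 165.3 km

165.3 km


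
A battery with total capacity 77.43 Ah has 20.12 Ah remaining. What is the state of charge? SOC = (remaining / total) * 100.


SOC% = 20.12 / 77.43 * 100 = 25.98%

25.98%


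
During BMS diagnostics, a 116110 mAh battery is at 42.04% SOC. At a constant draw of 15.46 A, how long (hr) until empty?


Convert: C_total = 116110 mAh = 116.11 Ah
Step 1: remaining = SOC/100 * C_total = 42.04/100 * 116.11 = 48.813 Ah
Step 2: t = remaining / I = 48.813 / 15.46 = 3.157 hr

3.157 hr


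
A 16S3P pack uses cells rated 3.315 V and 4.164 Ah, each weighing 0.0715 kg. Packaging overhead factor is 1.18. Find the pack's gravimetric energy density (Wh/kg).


Step 1: V_pack = 16 * 3.315 = 53.04 V
Step 2: C_pack = 3 * 4.164 = 12.492 Ah
Step 3: E_pack = V_pack * C_pack = 53.04 * 12.492 = 662.58 Wh
Step 4: m_pack = 16 * 3 * 0.0715 * 1.18 = 4.0498 kg
Step 5: ED = E_pack / m_pack = 662.58 / 4.0498 = 163.6 Wh/kg

163.6 Wh/kg


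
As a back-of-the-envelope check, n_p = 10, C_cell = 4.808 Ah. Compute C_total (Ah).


C_total = 10 * 4.808 = 48.08 Ah

48.08 Ah


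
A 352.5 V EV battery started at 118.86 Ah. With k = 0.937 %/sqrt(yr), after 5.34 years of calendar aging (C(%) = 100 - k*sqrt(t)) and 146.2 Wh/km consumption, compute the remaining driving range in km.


Step 1: capacity retention = 100 - 0.937 * sqrt(5.34) = 100 - 0.937 * 2.3108 = 97.835%
Step 2: C_now = 118.86 * 97.835/100 = 116.29 Ah
Step 3: E_pack = V * C_now = 352.5 * 116.29 = 40992 Wh
Step 4: range = E_pack / consumption = 40992 / 146.2 = 280.4 km

280.4 km


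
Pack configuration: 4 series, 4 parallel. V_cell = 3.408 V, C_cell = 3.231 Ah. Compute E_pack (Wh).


E = Ns * Vcell * Np * Ccell = 4 * 3.408 * 4 * 3.231 = 176.2 Wh

176.2 Wh


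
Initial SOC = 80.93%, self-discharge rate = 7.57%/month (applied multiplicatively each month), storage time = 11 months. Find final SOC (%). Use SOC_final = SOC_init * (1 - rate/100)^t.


decay = (1 - 7.57/100)^11 = 0.42067
SOC_final = 80.93 * 0.42067 = 34.04%

34.04%


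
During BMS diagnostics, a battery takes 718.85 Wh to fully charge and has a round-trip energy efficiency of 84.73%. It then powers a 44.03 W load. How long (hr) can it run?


Step 1: E_discharge = eta/100 * E_charge = 84.73/100 * 718.85 = 609.08 Wh
Step 2: t = E_discharge / P = 609.08 / 44.03 = 13.83 hr

13.83 hr


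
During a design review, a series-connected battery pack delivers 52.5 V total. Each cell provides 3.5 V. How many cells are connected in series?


Rearranging: n = V_pack / V_cell = 52.5 / 3.5 = 15 cells

15


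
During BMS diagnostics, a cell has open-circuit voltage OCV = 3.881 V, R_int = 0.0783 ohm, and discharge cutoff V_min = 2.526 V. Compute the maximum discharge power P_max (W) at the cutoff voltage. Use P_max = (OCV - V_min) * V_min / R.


P_max = (OCV - V_min) * V_min / R = (3.881 - 2.526) * 2.526 / 0.0783 = 1.355 * 2.526 / 0.0783 = 43.71 W

43.71 W


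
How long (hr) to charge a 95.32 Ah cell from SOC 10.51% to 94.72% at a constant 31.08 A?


Step 1: dSOC = 94.72% - 10.51% = 84.21%
Step 2: delta_Ah = 95.32 * 84.21 / 100 = 80.269 Ah
Step 3: t = 80.269 / 31.08 = 2.583 hr

2.583 hr


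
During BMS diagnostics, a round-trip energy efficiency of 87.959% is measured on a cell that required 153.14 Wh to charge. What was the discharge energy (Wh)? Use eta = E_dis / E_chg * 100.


E_dis = eta/100 * E_chg = 87.959/100 * 153.14 = 134.7 Wh

134.7 Wh


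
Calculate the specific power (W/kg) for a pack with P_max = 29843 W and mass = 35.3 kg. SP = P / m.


Specific power = 29843 W / 35.3 kg = 845.4 W/kg

845.4 W/kg


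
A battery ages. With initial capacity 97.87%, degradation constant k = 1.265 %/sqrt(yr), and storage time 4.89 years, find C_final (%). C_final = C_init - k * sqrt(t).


sqrt(t) = sqrt(4.89) = 2.2113
C_final = 97.87 - 1.265 * 2.2113 = 95.07%

95.07%


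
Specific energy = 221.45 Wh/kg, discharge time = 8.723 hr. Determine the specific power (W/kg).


Specific power = 221.45 Wh/kg / 8.723 hr = 25.39 W/kg

25.39 W/kg


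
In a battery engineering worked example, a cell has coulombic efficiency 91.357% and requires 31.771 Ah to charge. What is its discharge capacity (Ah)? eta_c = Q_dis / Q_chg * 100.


Q_dis = eta/100 * Q_chg = 91.357/100 * 31.771 = 29.03 Ah

29.03 Ah


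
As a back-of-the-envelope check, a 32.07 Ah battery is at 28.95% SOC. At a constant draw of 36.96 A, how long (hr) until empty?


Step 1: remaining = SOC/100 * C_total = 28.95/100 * 32.07 = 9.2843 Ah
Step 2: t = remaining / I = 9.2843 / 36.96 = 0.2512 hr

0.2512 hr


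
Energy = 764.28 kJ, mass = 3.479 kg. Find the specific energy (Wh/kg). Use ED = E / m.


Convert: E = 764.28 kJ = 212.3 Wh
ED = E / m = 212.3 / 3.479 = 61.02 Wh/kg

61.02 Wh/kg


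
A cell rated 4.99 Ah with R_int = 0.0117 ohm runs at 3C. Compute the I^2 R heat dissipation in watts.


Step 1: I = C_rate * capacity = 3 * 4.99 = 14.97 A
Step 2: Q = I^2 * R = 14.97^2 * 0.0117 = 224.1 * 0.0117 = 2.622 W

2.622 W


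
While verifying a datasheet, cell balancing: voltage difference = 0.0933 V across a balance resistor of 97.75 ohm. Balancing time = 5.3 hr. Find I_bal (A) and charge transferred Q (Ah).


I_bal = dV / R = 0.0933 / 97.75 = 9.5448e-04 A
Q = I_bal * t = 9.5448e-04 * 5.3 = 0.005059 Ah

I=9.5448e-04 A, Q=0.005059 Ah


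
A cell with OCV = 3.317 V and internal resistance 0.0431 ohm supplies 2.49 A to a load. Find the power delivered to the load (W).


Step 1: V_terminal = OCV - I*R = 3.317 - 2.49 * 0.0431 = 3.2097 V
Step 2: P_out = V_terminal * I = 3.2097 * 2.49 = 7.992 W

7.992 W


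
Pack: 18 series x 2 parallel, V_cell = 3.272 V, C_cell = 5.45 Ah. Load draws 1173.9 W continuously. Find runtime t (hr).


Step 1: E_pack = Ns * V_cell * Np * C_cell = 18 * 3.272 * 2 * 5.45 = 641.97 Wh
Step 2: t = E_pack / P = 641.97 / 1173.9 = 0.5469 hr

0.5469 hr


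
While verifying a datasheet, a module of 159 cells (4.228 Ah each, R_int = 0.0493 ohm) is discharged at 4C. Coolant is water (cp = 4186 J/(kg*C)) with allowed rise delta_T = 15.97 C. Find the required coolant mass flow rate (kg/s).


Step 1: I = 4 * 4.228 = 16.912 A
Step 2: Q_cell = I^2 * R = 16.912^2 * 0.0493 = 14.101 W
Step 3: Q_total = 159 * 14.101 = 2242.1 W
Step 4: m_dot = Q_total / (cp * dT) = 2242.1 / (4186 * 15.97) = 0.03354 kg/s

0.03354 kg/s


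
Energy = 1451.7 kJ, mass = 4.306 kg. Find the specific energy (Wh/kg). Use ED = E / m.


Convert: E = 1451.7 kJ = 403.25 Wh
ED = E / m = 403.25 / 4.306 = 93.65 Wh/kg

93.65 Wh/kg


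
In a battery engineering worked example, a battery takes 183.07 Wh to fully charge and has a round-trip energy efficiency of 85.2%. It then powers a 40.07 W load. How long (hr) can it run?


Step 1: E_discharge = eta/100 * E_charge = 85.2/100 * 183.07 = 155.98 Wh
Step 2: t = E_discharge / P = 155.98 / 40.07 = 3.893 hr

3.893 hr


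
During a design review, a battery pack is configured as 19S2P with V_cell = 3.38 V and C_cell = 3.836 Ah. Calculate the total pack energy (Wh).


E = Ns * Vcell * Np * Ccell = 19 * 3.38 * 2 * 3.836 = 492.7 Wh

492.7 Wh


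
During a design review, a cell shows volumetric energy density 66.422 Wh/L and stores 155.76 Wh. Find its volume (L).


V = E / ED = 155.76 / 66.422 = 2.345 L

2.345 L


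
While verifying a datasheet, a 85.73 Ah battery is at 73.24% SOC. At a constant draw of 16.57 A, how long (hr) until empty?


Step 1: remaining = SOC/100 * C_total = 73.24/100 * 85.73 = 62.789 Ah
Step 2: t = remaining / I = 62.789 / 16.57 = 3.789 hr

3.789 hr


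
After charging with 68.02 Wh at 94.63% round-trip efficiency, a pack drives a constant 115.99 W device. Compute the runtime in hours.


Step 1: E_discharge = eta/100 * E_charge = 94.63/100 * 68.02 = 64.367 Wh
Step 2: t = E_discharge / P = 64.367 / 115.99 = 0.5549 hr

0.5549 hr


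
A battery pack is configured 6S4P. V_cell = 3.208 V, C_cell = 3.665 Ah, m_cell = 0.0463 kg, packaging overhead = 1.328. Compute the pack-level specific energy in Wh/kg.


Step 1: V_pack = 6 * 3.208 = 19.248 V
Step 2: C_pack = 4 * 3.665 = 14.66 Ah
Step 3: E_pack = V_pack * C_pack = 19.248 * 14.66 = 282.18 Wh
Step 4: m_pack = 6 * 4 * 0.0463 * 1.328 = 1.4757 kg
Step 5: ED = E_pack / m_pack = 282.18 / 1.4757 = 191.2 Wh/kg

191.2 Wh/kg


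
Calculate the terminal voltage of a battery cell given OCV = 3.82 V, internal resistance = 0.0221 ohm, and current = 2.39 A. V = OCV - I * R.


IR drop = 2.39 * 0.0221 = 0.052819 V
V = 3.82 - 0.052819 = 3.767 V

3.767 V


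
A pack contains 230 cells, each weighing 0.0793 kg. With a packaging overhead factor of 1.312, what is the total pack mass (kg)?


Cell mass sum = 230 * 0.0793 = 18.239 kg
With overhead 1.312: m_pack = 18.239 * 1.312 = 23.93 kg

23.93 kg


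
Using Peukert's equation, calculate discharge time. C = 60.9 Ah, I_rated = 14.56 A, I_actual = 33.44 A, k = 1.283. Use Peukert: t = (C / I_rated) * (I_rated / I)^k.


Step 1: t_rated = C / I_rated = 60.9 / 14.56 = 4.1827 hr
Step 2: ratio = 14.56 / 33.44 = 0.43541
Step 3: ratio^k = 0.43541^1.283 = 0.34412
Step 4: t = t_rated * ratio^k = 4.1827 * 0.34412 = 1.439 hr

1.439 hr


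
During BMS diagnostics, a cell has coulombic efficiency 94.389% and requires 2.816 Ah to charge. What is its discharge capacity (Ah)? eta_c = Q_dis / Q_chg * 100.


Q_dis = eta/100 * Q_chg = 94.389/100 * 2.816 = 2.658 Ah

2.658 Ah


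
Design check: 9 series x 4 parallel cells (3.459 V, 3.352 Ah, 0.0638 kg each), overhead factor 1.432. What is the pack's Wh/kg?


Step 1: V_pack = 9 * 3.459 = 31.131 V
Step 2: C_pack = 4 * 3.352 = 13.408 Ah
Step 3: E_pack = V_pack * C_pack = 31.131 * 13.408 = 417.4 Wh
Step 4: m_pack = 9 * 4 * 0.0638 * 1.432 = 3.289 kg
Step 5: ED = E_pack / m_pack = 417.4 / 3.289 = 126.9 Wh/kg

126.9 Wh/kg


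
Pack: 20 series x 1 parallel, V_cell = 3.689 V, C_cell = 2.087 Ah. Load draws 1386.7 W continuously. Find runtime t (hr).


Step 1: E_pack = Ns * V_cell * Np * C_cell = 20 * 3.689 * 1 * 2.087 = 153.98 Wh
Step 2: t = E_pack / P = 153.98 / 1386.7 = 0.1110 hr

0.1110 hr


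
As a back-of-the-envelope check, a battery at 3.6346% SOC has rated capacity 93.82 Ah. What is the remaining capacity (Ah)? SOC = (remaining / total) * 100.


remaining = SOC / 100 * total = 3.6346 / 100 * 93.82 = 3.410 Ah

3.410 Ah


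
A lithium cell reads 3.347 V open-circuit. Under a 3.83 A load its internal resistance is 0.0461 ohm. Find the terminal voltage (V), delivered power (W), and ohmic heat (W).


Step 1: V_terminal = OCV - I*R = 3.347 - 3.83 * 0.0461 = 3.1704 V
Step 2: P_out = V_terminal * I = 3.1704 * 3.83 = 12.14 W
Step 3: Q = I^2 * R = 3.83^2 * 0.0461 = 0.6762 W

V=3.1704 V, P=12.14 W, Q=0.6762 W


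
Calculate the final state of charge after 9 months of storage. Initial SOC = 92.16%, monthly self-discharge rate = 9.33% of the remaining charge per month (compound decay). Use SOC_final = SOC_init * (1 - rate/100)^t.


decay = (1 - 9.33/100)^9 = 0.41416
SOC_final = 92.16 * 0.41416 = 38.17%

38.17%


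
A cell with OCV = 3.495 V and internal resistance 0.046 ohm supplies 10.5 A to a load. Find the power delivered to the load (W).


Step 1: V_terminal = OCV - I*R = 3.495 - 10.5 * 0.046 = 3.012 V
Step 2: P_out = V_terminal * I = 3.012 * 10.5 = 31.63 W

31.63 W


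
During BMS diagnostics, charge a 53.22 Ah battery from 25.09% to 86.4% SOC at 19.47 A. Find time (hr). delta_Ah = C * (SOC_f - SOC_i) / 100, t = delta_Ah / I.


delta_Ah = 53.22 * (86.4 - 25.09) / 100 = 32.629 Ah
t = delta_Ah / I = 32.629 / 19.47 = 1.676 hr

1.676 hr


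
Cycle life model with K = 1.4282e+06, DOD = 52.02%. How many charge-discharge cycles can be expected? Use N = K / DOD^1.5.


DOD^1.5 = 375.19
N = K / DOD^1.5 = 1.4282e+06 / 375.19 = 3807

3807 cycles


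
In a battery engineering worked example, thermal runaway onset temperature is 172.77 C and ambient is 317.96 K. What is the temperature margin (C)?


Convert: T_ambient = 317.96 K = 44.81 C
margin = 172.77 - 44.81 = 127.96 C

127.96 C


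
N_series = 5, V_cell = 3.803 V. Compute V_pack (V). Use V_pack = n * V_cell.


Series voltages add: 5 * 3.803 V = 19.015 V

19.015 V


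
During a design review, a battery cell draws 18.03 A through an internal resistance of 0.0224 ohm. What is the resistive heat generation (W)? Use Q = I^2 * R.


I^2 = 325.08
Q = 325.08 * 0.0224 = 7.282 W

7.282 W


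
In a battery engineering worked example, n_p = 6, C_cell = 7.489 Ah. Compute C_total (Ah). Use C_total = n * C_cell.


C_total = 6 * 7.489 = 44.934 Ah

44.934 Ah


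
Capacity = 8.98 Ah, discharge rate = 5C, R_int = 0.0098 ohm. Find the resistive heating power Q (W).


Step 1: I = C_rate * capacity = 5 * 8.98 = 44.9 A
Step 2: Q = I^2 * R = 44.9^2 * 0.0098 = 2016 * 0.0098 = 19.76 W

19.76 W


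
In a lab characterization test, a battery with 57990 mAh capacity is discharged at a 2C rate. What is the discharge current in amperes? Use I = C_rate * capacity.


Convert: capacity = 57990 mAh = 57.99 Ah
I = C_rate * capacity = 2 * 57.99 = 115.98 A

115.98 A


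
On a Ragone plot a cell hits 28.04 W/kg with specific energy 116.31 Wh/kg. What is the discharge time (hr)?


t = E / P = 116.31 / 28.04 = 4.148 hr

4.148 hr


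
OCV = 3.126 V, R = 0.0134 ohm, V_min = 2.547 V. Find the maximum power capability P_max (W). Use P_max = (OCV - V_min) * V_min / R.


dV = OCV - V_min = 0.579 V (so I_max = dV / R)
P_max = dV * V_min / R = 0.579 * 2.547 / 0.0134 = 110.1 W

110.1 W


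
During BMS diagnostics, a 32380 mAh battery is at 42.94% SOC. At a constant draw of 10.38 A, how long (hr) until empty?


Convert: C_total = 32380 mAh = 32.38 Ah
Step 1: remaining = SOC/100 * C_total = 42.94/100 * 32.38 = 13.904 Ah
Step 2: t = remaining / I = 13.904 / 10.38 = 1.339 hr

1.339 hr


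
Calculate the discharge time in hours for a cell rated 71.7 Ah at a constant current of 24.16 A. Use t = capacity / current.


t = capacity / current = 71.7 / 24.16 = 2.968 hr

2.968 hr


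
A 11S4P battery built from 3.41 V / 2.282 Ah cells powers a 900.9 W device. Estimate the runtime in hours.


Step 1: E_pack = Ns * V_cell * Np * C_cell = 11 * 3.41 * 4 * 2.282 = 342.39 Wh
Step 2: t = E_pack / P = 342.39 / 900.9 = 0.3801 hr

0.3801 hr


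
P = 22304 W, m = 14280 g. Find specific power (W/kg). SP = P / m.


Convert: m = 14280 g = 14.28 kg
SP = P / m = 22304 / 14.28 = 1562 W/kg

1562 W/kg


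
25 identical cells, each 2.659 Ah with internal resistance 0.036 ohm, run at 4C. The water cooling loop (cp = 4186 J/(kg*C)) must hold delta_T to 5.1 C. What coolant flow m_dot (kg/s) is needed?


Step 1: I = 4 * 2.659 = 10.636 A
Step 2: Q_cell = I^2 * R = 10.636^2 * 0.036 = 4.0725 W
Step 3: Q_total = 25 * 4.0725 = 101.81 W
Step 4: m_dot = Q_total / (cp * dT) = 101.81 / (4186 * 5.1) = 0.004769 kg/s

0.004769 kg/s


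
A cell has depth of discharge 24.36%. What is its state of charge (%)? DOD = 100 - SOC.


SOC = 100 - DOD = 100 - 24.36 = 75.64%

75.64%


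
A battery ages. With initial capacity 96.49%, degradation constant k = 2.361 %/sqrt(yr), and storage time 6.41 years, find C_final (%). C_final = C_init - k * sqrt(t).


sqrt(t) = sqrt(6.41) = 2.5318
C_final = 96.49 - 2.361 * 2.5318 = 90.51%

90.51%


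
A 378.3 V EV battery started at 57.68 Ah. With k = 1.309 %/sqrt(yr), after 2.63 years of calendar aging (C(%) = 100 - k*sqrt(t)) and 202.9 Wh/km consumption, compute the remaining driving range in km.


Step 1: capacity retention = 100 - 1.309 * sqrt(2.63) = 100 - 1.309 * 1.6217 = 97.877%
Step 2: C_now = 57.68 * 97.877/100 = 56.455 Ah
Step 3: E_pack = V * C_now = 378.3 * 56.455 = 21357 Wh
Step 4: range = E_pack / consumption = 21357 / 202.9 = 105.3 km

105.3 km


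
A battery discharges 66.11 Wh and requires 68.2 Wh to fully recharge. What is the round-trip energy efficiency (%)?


eta_e = E_dis / E_chg * 100 = 66.11 / 68.2 * 100 = 96.94%

96.94%


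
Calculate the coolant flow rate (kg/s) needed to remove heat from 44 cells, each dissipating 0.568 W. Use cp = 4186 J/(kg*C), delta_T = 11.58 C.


Q_total = 44 * 0.568 = 24.992 W
m_dot = Q_total / (cp * dT) = 24.992 / (4186 * 11.58) = 5.156e-04 kg/s

5.156e-04 kg/s


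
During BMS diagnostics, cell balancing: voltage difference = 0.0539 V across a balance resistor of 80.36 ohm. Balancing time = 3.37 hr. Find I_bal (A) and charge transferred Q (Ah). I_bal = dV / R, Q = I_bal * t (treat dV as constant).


First, Ohm's law: I_bal = 0.0539 V / 80.36 ohm = 6.7073e-04 A
Then Q = I * t = 6.7073e-04 A * 3.37 hr = 0.002260 Ah

I=6.7073e-04 A, Q=0.002260 Ah


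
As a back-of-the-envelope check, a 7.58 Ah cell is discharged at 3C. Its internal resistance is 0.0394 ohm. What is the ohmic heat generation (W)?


Step 1: I = C_rate * capacity = 3 * 7.58 = 22.74 A
Step 2: Q = I^2 * R = 22.74^2 * 0.0394 = 517.11 * 0.0394 = 20.37 W

20.37 W


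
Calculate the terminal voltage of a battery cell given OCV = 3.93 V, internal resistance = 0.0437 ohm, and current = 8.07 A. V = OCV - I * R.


V = OCV - I*R = 3.93 - 8.07 * 0.0437 = 3.577 V

3.577 V


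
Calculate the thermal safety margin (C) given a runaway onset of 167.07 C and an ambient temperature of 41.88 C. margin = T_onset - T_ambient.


Safety margin = 167.07 C - 41.88 C = 125.19 C

125.19 C


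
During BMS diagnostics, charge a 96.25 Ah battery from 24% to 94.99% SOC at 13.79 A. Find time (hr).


Step 1: dSOC = 94.99% - 24% = 70.99%
Step 2: delta_Ah = 96.25 * 70.99 / 100 = 68.328 Ah
Step 3: t = 68.328 / 13.79 = 4.955 hr

4.955 hr


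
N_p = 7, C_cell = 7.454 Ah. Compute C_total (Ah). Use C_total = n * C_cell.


C_total = 7 * 7.454 = 52.178 Ah

52.178 Ah


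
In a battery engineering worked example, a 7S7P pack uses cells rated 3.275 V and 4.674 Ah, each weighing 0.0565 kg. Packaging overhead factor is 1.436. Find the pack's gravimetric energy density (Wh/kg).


Step 1: V_pack = 7 * 3.275 = 22.925 V
Step 2: C_pack = 7 * 4.674 = 32.718 Ah
Step 3: E_pack = V_pack * C_pack = 22.925 * 32.718 = 750.06 Wh
Step 4: m_pack = 7 * 7 * 0.0565 * 1.436 = 3.9756 kg
Step 5: ED = E_pack / m_pack = 750.06 / 3.9756 = 188.7 Wh/kg

188.7 Wh/kg


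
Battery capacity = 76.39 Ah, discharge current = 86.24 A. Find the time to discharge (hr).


t = capacity / current = 76.39 / 86.24 = 0.8858 hr

0.8858 hr


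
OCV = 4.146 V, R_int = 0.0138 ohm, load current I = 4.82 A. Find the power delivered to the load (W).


Step 1: V_terminal = OCV - I*R = 4.146 - 4.82 * 0.0138 = 4.0795 V
Step 2: P_out = V_terminal * I = 4.0795 * 4.82 = 19.66 W

19.66 W


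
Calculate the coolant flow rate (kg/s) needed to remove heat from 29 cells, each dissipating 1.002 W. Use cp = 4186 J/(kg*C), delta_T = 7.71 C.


Step 1: Total heat Q = 29 * 1.002 W = 29.058 W
Step 2: denom = cp * dT = 4186 * 7.71 = 32274
Step 3: m_dot = 29.058 / 32274 = 9.004e-04 kg/s

9.004e-04 kg/s


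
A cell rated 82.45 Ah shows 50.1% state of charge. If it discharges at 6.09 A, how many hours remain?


Step 1: remaining = SOC/100 * C_total = 50.1/100 * 82.45 = 41.307 Ah
Step 2: t = remaining / I = 41.307 / 6.09 = 6.783 hr

6.783 hr


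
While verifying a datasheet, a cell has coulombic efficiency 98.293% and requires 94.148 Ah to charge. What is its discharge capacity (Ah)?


Q_dis = eta/100 * Q_chg = 98.293/100 * 94.148 = 92.54 Ah

92.54 Ah


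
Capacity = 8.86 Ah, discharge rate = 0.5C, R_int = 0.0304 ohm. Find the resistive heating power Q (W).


Step 1: I = C_rate * capacity = 0.5 * 8.86 = 4.43 A
Step 2: Q = I^2 * R = 4.43^2 * 0.0304 = 19.625 * 0.0304 = 0.5966 W

0.5966 W


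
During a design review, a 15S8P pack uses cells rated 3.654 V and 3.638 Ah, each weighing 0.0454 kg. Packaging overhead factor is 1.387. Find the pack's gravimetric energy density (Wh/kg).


Step 1: V_pack = 15 * 3.654 = 54.81 V
Step 2: C_pack = 8 * 3.638 = 29.104 Ah
Step 3: E_pack = V_pack * C_pack = 54.81 * 29.104 = 1595.2 Wh
Step 4: m_pack = 15 * 8 * 0.0454 * 1.387 = 7.5564 kg
Step 5: ED = E_pack / m_pack = 1595.2 / 7.5564 = 211.1 Wh/kg

211.1 Wh/kg


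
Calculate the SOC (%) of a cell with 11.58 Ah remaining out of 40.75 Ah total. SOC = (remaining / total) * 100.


SOC% = 11.58 / 40.75 * 100 = 28.42%

28.42%


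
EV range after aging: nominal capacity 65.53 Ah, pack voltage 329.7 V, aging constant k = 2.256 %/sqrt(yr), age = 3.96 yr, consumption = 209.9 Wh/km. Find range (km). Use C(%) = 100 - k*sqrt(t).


Step 1: capacity retention = 100 - 2.256 * sqrt(3.96) = 100 - 2.256 * 1.99 = 95.511%
Step 2: C_now = 65.53 * 95.511/100 = 62.588 Ah
Step 3: E_pack = V * C_now = 329.7 * 62.588 = 20635 Wh
Step 4: range = E_pack / consumption = 20635 / 209.9 = 98.31 km

98.31 km


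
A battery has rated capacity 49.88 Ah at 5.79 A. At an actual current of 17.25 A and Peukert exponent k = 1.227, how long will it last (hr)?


t_rated = C / I_rated = 49.88 / 5.79 = 8.6149 hr
(I_rated/I)^k = (0.33565)^1.227 = 0.26198
t = t_rated * (I_rated/I)^k = 8.6149 * 0.26198 = 2.257 hr

2.257 hr


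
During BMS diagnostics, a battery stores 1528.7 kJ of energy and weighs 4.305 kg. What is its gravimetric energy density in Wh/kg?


Convert: E = 1528.7 kJ = 424.64 Wh
ED = E / m = 424.64 / 4.305 = 98.64 Wh/kg

98.64 Wh/kg


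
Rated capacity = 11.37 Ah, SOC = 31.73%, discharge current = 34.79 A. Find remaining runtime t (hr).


Step 1: remaining = SOC/100 * C_total = 31.73/100 * 11.37 = 3.6077 Ah
Step 2: t = remaining / I = 3.6077 / 34.79 = 0.1037 hr

0.1037 hr


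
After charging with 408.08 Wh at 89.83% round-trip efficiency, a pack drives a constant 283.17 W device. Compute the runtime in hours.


Step 1: E_discharge = eta/100 * E_charge = 89.83/100 * 408.08 = 366.58 Wh
Step 2: t = E_discharge / P = 366.58 / 283.17 = 1.295 hr

1.295 hr


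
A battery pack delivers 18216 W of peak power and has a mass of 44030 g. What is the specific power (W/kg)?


Convert: m = 44030 g = 44.03 kg
SP = P / m = 18216 / 44.03 = 413.7 W/kg

413.7 W/kg


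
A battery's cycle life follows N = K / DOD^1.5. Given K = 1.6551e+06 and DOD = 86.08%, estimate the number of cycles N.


Step 1: DOD^1.5 = 86.08^1.5 = 798.64
Step 2: N = 1.6551e+06 / 798.64 = 2072 cycles

2072 cycles


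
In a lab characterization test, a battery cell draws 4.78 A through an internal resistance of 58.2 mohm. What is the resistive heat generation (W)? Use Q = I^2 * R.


Convert: R = 58.2 mohm = 0.0582 ohm
Q = I^2 * R = 4.78^2 * 0.0582 = 1.330 W

1.330 W


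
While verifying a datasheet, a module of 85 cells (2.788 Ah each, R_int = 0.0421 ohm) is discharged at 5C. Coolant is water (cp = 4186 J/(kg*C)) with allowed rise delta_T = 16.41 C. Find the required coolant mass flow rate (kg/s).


Step 1: I = 5 * 2.788 = 13.94 A
Step 2: Q_cell = I^2 * R = 13.94^2 * 0.0421 = 8.181 W
Step 3: Q_total = 85 * 8.181 = 695.39 W
Step 4: m_dot = Q_total / (cp * dT) = 695.39 / (4186 * 16.41) = 0.01012 kg/s

0.01012 kg/s


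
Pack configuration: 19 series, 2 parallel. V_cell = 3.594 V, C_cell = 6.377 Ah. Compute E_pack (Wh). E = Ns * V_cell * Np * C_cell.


E = Ns * Vcell * Np * Ccell = 19 * 3.594 * 2 * 6.377 = 870.9 Wh

870.9 Wh


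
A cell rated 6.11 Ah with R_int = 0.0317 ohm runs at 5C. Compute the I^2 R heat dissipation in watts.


Step 1: I = C_rate * capacity = 5 * 6.11 = 30.55 A
Step 2: Q = I^2 * R = 30.55^2 * 0.0317 = 933.3 * 0.0317 = 29.59 W

29.59 W


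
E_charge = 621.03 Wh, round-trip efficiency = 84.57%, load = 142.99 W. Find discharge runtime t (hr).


Step 1: E_discharge = eta/100 * E_charge = 84.57/100 * 621.03 = 525.21 Wh
Step 2: t = E_discharge / P = 525.21 / 142.99 = 3.673 hr

3.673 hr


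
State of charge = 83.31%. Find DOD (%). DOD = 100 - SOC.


DOD = 100 - SOC = 100 - 83.31 = 16.69%

16.69%


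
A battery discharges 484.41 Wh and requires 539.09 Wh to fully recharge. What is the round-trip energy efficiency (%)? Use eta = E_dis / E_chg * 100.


Round-trip efficiency = 484.41/539.09 * 100% = 89.86%

89.86%


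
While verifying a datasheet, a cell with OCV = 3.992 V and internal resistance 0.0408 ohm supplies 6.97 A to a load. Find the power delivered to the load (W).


Step 1: V_terminal = OCV - I*R = 3.992 - 6.97 * 0.0408 = 3.7076 V
Step 2: P_out = V_terminal * I = 3.7076 * 6.97 = 25.84 W

25.84 W


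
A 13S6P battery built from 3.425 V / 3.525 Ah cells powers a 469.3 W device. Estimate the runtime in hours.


Step 1: E_pack = Ns * V_cell * Np * C_cell = 13 * 3.425 * 6 * 3.525 = 941.7 Wh
Step 2: t = E_pack / P = 941.7 / 469.3 = 2.007 hr

2.007 hr


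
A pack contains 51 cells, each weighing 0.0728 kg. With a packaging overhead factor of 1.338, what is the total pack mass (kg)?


Cell mass sum = 51 * 0.0728 = 3.7128 kg
With overhead 1.338: m_pack = 3.7128 * 1.338 = 4.968 kg

4.968 kg


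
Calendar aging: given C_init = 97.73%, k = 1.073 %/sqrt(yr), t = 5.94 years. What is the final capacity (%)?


sqrt(t) = sqrt(5.94) = 2.4372
C_final = 97.73 - 1.073 * 2.4372 = 95.11%

95.11%


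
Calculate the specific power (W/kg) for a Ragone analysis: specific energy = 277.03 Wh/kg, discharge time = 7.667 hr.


P_specific = E / t = 277.03 / 7.667 = 36.13 W/kg

36.13 W/kg


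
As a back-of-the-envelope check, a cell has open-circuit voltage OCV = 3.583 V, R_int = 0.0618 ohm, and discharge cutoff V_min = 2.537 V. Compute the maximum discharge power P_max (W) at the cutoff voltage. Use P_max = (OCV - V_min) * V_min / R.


dV = OCV - V_min = 1.046 V (so I_max = dV / R)
P_max = dV * V_min / R = 1.046 * 2.537 / 0.0618 = 42.94 W

42.94 W


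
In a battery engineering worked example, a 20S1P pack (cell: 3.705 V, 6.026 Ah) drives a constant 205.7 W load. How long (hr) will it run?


Step 1: E_pack = Ns * V_cell * Np * C_cell = 20 * 3.705 * 1 * 6.026 = 446.53 Wh
Step 2: t = E_pack / P = 446.53 / 205.7 = 2.171 hr

2.171 hr


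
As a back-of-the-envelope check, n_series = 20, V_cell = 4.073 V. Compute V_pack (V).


Series voltages add: 20 * 4.073 V = 81.46 V

81.46 V


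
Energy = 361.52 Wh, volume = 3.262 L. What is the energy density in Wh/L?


ED = E / V = 361.52 / 3.262 = 110.8 Wh/L

110.8 Wh/L


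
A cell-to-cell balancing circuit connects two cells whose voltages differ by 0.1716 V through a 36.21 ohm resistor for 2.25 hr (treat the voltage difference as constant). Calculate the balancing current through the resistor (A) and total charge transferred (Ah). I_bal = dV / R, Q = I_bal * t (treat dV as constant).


First, Ohm's law: I_bal = 0.1716 V / 36.21 ohm = 0.004739 A
Then Q = I * t = 0.004739 A * 2.25 hr = 0.01066 Ah

I=0.004739 A, Q=0.01066 Ah


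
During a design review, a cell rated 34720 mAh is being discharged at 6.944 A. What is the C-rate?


Convert: capacity = 34720 mAh = 34.72 Ah
C_rate = I / capacity = 6.944 / 34.72 = 0.2C

0.2C


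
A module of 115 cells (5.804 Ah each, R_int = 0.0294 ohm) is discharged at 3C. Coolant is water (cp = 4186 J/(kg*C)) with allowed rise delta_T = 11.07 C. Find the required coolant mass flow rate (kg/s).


Step 1: I = 3 * 5.804 = 17.412 A
Step 2: Q_cell = I^2 * R = 17.412^2 * 0.0294 = 8.9134 W
Step 3: Q_total = 115 * 8.9134 = 1025 W
Step 4: m_dot = Q_total / (cp * dT) = 1025 / (4186 * 11.07) = 0.02212 kg/s

0.02212 kg/s


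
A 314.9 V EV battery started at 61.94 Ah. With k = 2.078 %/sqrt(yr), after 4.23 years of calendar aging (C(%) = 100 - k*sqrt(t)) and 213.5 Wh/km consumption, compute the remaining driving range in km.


Step 1: capacity retention = 100 - 2.078 * sqrt(4.23) = 100 - 2.078 * 2.0567 = 95.726%
Step 2: C_now = 61.94 * 95.726/100 = 59.293 Ah
Step 3: E_pack = V * C_now = 314.9 * 59.293 = 18671 Wh
Step 4: range = E_pack / consumption = 18671 / 213.5 = 87.45 km

87.45 km


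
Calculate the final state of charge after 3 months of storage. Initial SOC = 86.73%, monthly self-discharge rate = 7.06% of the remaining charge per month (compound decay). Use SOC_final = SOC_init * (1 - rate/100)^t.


decay = (1 - 7.06/100)^3 = 0.8028
SOC_final = 86.73 * 0.8028 = 69.63%

69.63%


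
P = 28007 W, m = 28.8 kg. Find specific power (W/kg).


SP = P / m = 28007 / 28.8 = 972.5 W/kg

972.5 W/kg


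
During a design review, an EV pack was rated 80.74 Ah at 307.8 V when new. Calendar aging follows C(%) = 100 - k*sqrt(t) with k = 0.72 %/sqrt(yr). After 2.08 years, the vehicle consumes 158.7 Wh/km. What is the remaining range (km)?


Step 1: capacity retention = 100 - 0.72 * sqrt(2.08) = 100 - 0.72 * 1.4422 = 98.962%
Step 2: C_now = 80.74 * 98.962/100 = 79.902 Ah
Step 3: E_pack = V * C_now = 307.8 * 79.902 = 24594 Wh
Step 4: range = E_pack / consumption = 24594 / 158.7 = 155.0 km

155.0 km


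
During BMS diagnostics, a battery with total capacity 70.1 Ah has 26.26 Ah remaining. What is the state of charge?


SOC% = 26.26 / 70.1 * 100 = 37.46%

37.46%


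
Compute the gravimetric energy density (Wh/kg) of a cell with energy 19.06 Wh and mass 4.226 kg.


Specific energy = 19.06 Wh / 4.226 kg = 4.510 Wh/kg

4.510 Wh/kg


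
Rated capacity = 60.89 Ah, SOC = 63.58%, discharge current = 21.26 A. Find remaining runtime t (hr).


Step 1: remaining = SOC/100 * C_total = 63.58/100 * 60.89 = 38.714 Ah
Step 2: t = remaining / I = 38.714 / 21.26 = 1.821 hr

1.821 hr


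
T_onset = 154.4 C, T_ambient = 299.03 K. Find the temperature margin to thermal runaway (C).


Convert: T_ambient = 299.03 K = 25.88 C
margin = 154.4 - 25.88 = 128.52 C

128.52 C


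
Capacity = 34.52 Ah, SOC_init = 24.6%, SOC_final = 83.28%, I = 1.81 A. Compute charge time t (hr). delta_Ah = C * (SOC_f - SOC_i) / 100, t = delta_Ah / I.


delta_Ah = 34.52 * (83.28 - 24.6) / 100 = 20.256 Ah
t = delta_Ah / I = 20.256 / 1.81 = 11.19 hr

11.19 hr


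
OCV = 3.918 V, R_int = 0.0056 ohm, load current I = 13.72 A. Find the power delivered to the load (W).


Step 1: V_terminal = OCV - I*R = 3.918 - 13.72 * 0.0056 = 3.8412 V
Step 2: P_out = V_terminal * I = 3.8412 * 13.72 = 52.70 W

52.70 W


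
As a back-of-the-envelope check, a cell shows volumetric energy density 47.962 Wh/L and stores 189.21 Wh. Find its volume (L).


V = E / ED = 189.21 / 47.962 = 3.945 L

3.945 L


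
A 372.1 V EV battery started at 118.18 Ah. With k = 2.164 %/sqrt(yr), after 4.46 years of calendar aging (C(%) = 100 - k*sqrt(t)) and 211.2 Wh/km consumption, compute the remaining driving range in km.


Step 1: capacity retention = 100 - 2.164 * sqrt(4.46) = 100 - 2.164 * 2.1119 = 95.43%
Step 2: C_now = 118.18 * 95.43/100 = 112.78 Ah
Step 3: E_pack = V * C_now = 372.1 * 112.78 = 41965 Wh
Step 4: range = E_pack / consumption = 41965 / 211.2 = 198.7 km

198.7 km


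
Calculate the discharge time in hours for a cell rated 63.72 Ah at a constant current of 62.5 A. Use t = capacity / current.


Runtime = 63.72 Ah / 62.5 A = 1.020 hr

1.020 hr


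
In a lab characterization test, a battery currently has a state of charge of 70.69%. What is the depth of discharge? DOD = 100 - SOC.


Complement of SOC: DOD = 100% - 70.69% = 29.31%

29.31%


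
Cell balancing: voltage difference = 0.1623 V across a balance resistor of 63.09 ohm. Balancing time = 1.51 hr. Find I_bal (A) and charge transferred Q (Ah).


First, Ohm's law: I_bal = 0.1623 V / 63.09 ohm = 0.0025725 A
Then Q = I * t = 0.0025725 A * 1.51 hr = 0.003884 Ah

I=0.0025725 A, Q=0.003884 Ah


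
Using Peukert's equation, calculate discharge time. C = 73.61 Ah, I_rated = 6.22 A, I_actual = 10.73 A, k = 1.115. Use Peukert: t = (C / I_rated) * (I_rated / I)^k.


Step 1: t_rated = C / I_rated = 73.61 / 6.22 = 11.834 hr
Step 2: ratio = 6.22 / 10.73 = 0.57968
Step 3: ratio^k = 0.57968^1.115 = 0.54445
Step 4: t = t_rated * ratio^k = 11.834 * 0.54445 = 6.443 hr

6.443 hr


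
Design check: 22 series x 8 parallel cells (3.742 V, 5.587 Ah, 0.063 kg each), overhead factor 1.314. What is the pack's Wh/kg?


Step 1: V_pack = 22 * 3.742 = 82.324 V
Step 2: C_pack = 8 * 5.587 = 44.696 Ah
Step 3: E_pack = V_pack * C_pack = 82.324 * 44.696 = 3679.6 Wh
Step 4: m_pack = 22 * 8 * 0.063 * 1.314 = 14.57 kg
Step 5: ED = E_pack / m_pack = 3679.6 / 14.57 = 252.5 Wh/kg

252.5 Wh/kg


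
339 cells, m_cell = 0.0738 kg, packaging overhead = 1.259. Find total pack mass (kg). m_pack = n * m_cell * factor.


Cell mass sum = 339 * 0.0738 = 25.018 kg
With overhead 1.259: m_pack = 25.018 * 1.259 = 31.50 kg

31.50 kg


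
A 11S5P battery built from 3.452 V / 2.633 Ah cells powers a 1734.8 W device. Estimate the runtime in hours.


Step 1: E_pack = Ns * V_cell * Np * C_cell = 11 * 3.452 * 5 * 2.633 = 499.9 Wh
Step 2: t = E_pack / P = 499.9 / 1734.8 = 0.2882 hr

0.2882 hr


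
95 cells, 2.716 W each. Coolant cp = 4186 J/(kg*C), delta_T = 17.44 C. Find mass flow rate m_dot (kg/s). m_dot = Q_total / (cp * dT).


Q_total = 95 * 2.716 = 258.02 W
m_dot = Q_total / (cp * dT) = 258.02 / (4186 * 17.44) = 0.003534 kg/s

0.003534 kg/s


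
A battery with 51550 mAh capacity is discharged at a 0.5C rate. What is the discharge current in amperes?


Convert: capacity = 51550 mAh = 51.55 Ah
I = C_rate * capacity = 0.5 * 51.55 = 25.775 A

25.775 A


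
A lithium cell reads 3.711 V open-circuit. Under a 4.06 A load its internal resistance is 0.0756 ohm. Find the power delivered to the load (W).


Step 1: V_terminal = OCV - I*R = 3.711 - 4.06 * 0.0756 = 3.4041 V
Step 2: P_out = V_terminal * I = 3.4041 * 4.06 = 13.82 W

13.82 W


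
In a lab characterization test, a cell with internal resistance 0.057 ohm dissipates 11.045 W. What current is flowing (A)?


I = sqrt(Q / R) = sqrt(11.045 / 0.057) = sqrt(193.77) = 13.92 A

13.92 A


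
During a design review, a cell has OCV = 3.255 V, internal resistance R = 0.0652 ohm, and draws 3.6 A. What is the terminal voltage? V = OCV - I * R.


IR drop = 3.6 * 0.0652 = 0.23472 V
V = 3.255 - 0.23472 = 3.020 V

3.020 V


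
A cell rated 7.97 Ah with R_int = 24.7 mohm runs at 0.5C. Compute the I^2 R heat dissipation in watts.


Convert: R = 24.7 mohm = 0.0247 ohm
Step 1: I = C_rate * capacity = 0.5 * 7.97 = 3.985 A
Step 2: Q = I^2 * R = 3.985^2 * 0.0247 = 15.88 * 0.0247 = 0.3922 W

0.3922 W


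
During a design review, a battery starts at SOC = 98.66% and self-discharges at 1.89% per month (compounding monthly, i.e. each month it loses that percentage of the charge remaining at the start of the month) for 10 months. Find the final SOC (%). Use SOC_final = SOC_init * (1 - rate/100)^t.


decay = (1 - 1.89/100)^10 = 0.82629
SOC_final = 98.66 * 0.82629 = 81.52%

81.52%


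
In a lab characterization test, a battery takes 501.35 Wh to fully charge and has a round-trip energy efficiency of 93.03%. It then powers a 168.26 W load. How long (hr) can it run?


Step 1: E_discharge = eta/100 * E_charge = 93.03/100 * 501.35 = 466.41 Wh
Step 2: t = E_discharge / P = 466.41 / 168.26 = 2.772 hr

2.772 hr


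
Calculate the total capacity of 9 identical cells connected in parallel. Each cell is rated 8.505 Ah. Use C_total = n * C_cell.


Parallel capacities add: 9 * 8.505 Ah = 76.545 Ah

76.545 Ah


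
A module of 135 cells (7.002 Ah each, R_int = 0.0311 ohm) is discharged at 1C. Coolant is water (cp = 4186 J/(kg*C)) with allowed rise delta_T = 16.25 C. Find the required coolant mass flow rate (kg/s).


Step 1: I = 1 * 7.002 = 7.002 A
Step 2: Q_cell = I^2 * R = 7.002^2 * 0.0311 = 1.5248 W
Step 3: Q_total = 135 * 1.5248 = 205.85 W
Step 4: m_dot = Q_total / (cp * dT) = 205.85 / (4186 * 16.25) = 0.003026 kg/s

0.003026 kg/s


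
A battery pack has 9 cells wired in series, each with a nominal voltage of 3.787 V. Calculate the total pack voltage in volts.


Series voltages add: 9 * 3.787 V = 34.083 V

34.083 V


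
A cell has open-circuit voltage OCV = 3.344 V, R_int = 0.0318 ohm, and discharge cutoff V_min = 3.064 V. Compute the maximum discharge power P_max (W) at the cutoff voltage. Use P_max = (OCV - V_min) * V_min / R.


P_max = (OCV - V_min) * V_min / R = (3.344 - 3.064) * 3.064 / 0.0318 = 0.28 * 3.064 / 0.0318 = 26.98 W

26.98 W


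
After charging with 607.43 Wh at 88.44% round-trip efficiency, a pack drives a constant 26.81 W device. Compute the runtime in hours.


Step 1: E_discharge = eta/100 * E_charge = 88.44/100 * 607.43 = 537.21 Wh
Step 2: t = E_discharge / P = 537.21 / 26.81 = 20.04 hr

20.04 hr


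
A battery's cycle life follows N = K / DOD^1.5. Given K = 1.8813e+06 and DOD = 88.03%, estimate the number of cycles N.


Step 1: DOD^1.5 = 88.03^1.5 = 825.94
Step 2: N = 1.8813e+06 / 825.94 = 2278 cycles

2278 cycles


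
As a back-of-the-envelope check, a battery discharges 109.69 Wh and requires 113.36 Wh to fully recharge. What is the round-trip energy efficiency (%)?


Round-trip efficiency = 109.69/113.36 * 100% = 96.76%

96.76%


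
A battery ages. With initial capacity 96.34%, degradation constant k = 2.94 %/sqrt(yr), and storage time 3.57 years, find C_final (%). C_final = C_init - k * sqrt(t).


Step 1: sqrt(3.57 yr) = 1.8894
Step 2: drop = 2.94 * 1.8894 = 5.5548
Step 3: C_final = 96.34 - 5.5548 = 90.79%

90.79%


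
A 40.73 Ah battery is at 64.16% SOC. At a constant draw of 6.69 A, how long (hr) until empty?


Step 1: remaining = SOC/100 * C_total = 64.16/100 * 40.73 = 26.132 Ah
Step 2: t = remaining / I = 26.132 / 6.69 = 3.906 hr

3.906 hr


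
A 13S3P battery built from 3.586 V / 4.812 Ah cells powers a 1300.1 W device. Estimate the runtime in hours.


Step 1: E_pack = Ns * V_cell * Np * C_cell = 13 * 3.586 * 3 * 4.812 = 672.98 Wh
Step 2: t = E_pack / P = 672.98 / 1300.1 = 0.5176 hr

0.5176 hr
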